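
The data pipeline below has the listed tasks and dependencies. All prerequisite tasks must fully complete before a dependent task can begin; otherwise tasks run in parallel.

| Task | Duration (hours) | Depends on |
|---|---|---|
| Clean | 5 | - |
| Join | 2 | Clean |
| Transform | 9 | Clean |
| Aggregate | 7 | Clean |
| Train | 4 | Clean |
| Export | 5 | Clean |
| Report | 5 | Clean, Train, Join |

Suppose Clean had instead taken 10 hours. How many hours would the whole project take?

19

The binding path is Clean→Transform = 5+9 = 14; finish at 14 hours.
Clean is on the critical path; changing it to 10 makes that path 19 hours.
That remains the longest chain; total 19 hours.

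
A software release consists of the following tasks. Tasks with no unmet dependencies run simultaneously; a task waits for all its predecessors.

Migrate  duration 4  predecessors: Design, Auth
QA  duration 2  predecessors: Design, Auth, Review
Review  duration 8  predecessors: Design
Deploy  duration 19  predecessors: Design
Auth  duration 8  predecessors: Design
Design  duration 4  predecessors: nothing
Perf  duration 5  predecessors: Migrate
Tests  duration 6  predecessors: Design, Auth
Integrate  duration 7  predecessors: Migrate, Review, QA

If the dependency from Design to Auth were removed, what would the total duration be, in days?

23

With the dependency in place, Design→Auth→Migrate→Integrate = 4+8+4+7 = 23 sets the finish at 23 days.
Without Design→Auth, Auth's earliest start moves from 4 to 0.
New critical path: Design→Deploy = 4+19 = 23 ⇒ 23 days.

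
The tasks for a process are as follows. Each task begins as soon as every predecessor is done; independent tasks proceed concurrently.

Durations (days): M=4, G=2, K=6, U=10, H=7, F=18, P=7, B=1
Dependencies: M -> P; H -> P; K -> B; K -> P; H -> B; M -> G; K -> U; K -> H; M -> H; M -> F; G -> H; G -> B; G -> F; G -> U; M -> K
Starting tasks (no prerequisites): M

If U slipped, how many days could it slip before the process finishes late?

4

The longest chain is M→G→F = 4+2+18 = 24; overall finish 24 days.
U finishes as early as 20 and must finish by 24.
Float = 24 − 20 = 4.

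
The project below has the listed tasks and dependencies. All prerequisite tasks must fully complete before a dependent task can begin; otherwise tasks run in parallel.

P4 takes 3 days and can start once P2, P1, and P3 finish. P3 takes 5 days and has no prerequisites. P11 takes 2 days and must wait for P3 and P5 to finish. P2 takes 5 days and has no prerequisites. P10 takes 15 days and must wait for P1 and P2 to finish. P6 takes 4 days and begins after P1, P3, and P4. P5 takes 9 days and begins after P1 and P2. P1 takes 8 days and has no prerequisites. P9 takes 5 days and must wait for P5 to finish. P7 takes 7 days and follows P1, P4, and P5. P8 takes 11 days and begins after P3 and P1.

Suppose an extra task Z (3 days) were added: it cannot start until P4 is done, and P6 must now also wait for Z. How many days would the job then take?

24

Originally the job takes 24 days.
With Z inserted, P6 now waits for max(P1, P3, P4, Z).
New critical path: P1→P5→P7 = 8+9+7 = 24 ⇒ 24 days.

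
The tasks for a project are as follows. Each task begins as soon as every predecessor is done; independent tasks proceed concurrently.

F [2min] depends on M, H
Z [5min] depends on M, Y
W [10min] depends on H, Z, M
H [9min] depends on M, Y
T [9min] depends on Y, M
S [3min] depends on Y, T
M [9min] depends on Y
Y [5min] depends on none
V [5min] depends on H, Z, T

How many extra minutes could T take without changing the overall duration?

Y→M→H→W = 5+9+9+10 = 33 sets the makespan at 33 minutes.
T finishes as early as 23 and must finish by 28.
Slack of T = 19 − 14 = 5 minutes.

5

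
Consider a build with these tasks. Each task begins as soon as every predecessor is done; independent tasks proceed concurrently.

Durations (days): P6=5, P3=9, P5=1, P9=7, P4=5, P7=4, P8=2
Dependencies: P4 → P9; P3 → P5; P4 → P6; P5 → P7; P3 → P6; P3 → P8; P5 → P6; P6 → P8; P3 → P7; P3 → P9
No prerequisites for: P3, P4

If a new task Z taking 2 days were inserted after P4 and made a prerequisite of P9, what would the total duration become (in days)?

Originally the schedule takes 17 days.
With Z inserted, P9 now waits for max(P4, P3, Z).
New critical path: P3→P5→P6→P8 = 9+1+5+2 = 17 ⇒ 17 days.

17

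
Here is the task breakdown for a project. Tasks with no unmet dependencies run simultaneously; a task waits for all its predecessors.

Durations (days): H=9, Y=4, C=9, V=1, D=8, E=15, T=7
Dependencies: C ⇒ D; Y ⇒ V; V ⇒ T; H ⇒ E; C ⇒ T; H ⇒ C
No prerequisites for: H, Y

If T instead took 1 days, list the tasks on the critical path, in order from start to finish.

H, C, D

The binding path is H→C→D = 9+9+8 = 26; finish at 26 days.
T is off the critical path — its longest chain is 25 days, giving 1 of slack.
That remains the longest chain; total 26 days.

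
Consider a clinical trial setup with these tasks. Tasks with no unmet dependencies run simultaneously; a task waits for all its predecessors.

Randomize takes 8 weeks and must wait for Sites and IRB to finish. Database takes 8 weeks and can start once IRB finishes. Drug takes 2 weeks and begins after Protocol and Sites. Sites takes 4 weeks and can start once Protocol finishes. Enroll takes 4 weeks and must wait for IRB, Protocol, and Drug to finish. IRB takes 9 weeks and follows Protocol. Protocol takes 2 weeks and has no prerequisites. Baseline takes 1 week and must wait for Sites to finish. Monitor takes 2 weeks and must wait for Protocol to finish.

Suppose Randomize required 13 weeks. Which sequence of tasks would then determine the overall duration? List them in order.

Critical path before the change: Protocol→IRB→Randomize = 2+9+8 = 19 giving 19 weeks.
Randomize is on the critical path; changing it to 13 makes that path 24 weeks.
The critical path is still Protocol→IRB→Randomize; finish is now 24 weeks.

Protocol, IRB, Randomize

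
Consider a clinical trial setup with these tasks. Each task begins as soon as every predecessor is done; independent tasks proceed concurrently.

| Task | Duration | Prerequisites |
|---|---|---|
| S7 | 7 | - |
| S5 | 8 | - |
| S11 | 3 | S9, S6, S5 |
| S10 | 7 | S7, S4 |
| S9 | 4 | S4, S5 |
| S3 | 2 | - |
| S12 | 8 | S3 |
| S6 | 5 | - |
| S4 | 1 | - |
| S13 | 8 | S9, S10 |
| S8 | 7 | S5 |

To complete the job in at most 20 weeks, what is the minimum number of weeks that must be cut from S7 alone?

Current finish: 22 weeks; target: 20.
S7 is on every critical path, so each week cut from S7 cuts the finish by one (this holds down to a finish of 20).
Need 22 − 20 = 2 weeks off S7 → S7 becomes 5 weeks, finish becomes 20.

2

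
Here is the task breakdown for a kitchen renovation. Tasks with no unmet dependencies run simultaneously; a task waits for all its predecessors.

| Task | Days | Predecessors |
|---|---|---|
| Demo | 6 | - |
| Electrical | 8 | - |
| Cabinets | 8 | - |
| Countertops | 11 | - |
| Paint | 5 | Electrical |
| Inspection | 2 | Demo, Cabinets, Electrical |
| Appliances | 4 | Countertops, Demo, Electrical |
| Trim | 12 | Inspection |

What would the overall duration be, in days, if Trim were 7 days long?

As given, the longest chain is Electrical→Inspection→Trim = 8+2+12 = 22, so the finish is 22 days.
Since Trim is critical, the -5 change carries straight to that chain (now 17 days).
The critical path is still Electrical→Inspection→Trim; finish is now 17 days.

17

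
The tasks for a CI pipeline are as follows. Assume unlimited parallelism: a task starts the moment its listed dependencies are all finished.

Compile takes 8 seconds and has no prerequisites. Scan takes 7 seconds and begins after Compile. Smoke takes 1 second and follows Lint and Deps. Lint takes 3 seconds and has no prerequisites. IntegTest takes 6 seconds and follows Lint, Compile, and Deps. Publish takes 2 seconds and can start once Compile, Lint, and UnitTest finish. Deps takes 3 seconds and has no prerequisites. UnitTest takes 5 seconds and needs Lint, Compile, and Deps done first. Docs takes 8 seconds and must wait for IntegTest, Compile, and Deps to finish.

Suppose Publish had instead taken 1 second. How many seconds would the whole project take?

Critical path before the change: Compile→IntegTest→Docs = 8+6+8 = 22 giving 22 seconds.
The longest path through Publish is only 15 seconds, so Publish has float 7.
The critical path is still Compile→IntegTest→Docs; finish is now 22 seconds.

22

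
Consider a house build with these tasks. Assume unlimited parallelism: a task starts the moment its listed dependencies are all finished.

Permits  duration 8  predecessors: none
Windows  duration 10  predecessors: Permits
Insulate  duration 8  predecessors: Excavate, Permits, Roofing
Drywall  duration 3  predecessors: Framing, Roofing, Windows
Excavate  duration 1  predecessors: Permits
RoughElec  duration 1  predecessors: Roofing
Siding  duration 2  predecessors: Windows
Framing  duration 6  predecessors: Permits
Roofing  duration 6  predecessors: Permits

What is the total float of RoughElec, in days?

The longest chain is Permits→Roofing→Insulate = 8+6+8 = 22; overall finish 22 days.
RoughElec finishes as early as 15 and must finish by 22.
Slack of RoughElec = 21 − 14 = 7 days.

7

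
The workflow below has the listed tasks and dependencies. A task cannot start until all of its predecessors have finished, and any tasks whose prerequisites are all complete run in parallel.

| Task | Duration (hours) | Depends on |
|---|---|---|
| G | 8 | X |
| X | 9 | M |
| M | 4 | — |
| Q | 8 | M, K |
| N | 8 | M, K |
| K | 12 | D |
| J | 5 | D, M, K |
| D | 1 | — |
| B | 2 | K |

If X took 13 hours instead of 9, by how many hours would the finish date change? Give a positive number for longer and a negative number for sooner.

Baseline: M→X→G = 4+9+8 = 21 → 21 hours.
X is on the critical path; changing it to 13 makes that path 25 hours.
The critical path is still M→X→G; finish is now 25 hours.
Change in finish: 25 − 21 = +4 hours.

4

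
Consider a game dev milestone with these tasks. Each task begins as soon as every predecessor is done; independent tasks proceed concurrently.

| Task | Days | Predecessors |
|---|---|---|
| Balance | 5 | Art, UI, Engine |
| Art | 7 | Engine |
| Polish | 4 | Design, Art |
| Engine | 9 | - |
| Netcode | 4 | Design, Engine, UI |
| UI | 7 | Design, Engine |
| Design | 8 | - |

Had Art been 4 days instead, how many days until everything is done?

As given, the longest chain is Engine→Art→Balance = 9+7+5 = 21, so the finish is 21 days.
Art is on the critical path; changing it to 4 makes that path 18 days.
The binding chain switches to Engine→UI→Balance = 9+7+5 = 21; finish 21 days.

21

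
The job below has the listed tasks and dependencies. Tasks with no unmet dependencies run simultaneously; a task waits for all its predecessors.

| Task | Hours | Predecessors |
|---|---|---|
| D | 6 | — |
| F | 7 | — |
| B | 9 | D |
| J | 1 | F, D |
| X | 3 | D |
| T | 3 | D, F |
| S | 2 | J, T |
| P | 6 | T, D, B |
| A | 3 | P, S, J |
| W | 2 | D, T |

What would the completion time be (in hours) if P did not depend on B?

19

Before: longest chain D→B→P→A = 6+9+6+3 = 24, finish 24.
Without B→P, P's earliest start moves from 15 to 10.
The longest chain is now F→T→P→A = 7+3+6+3 = 19, so the job takes 19 hours.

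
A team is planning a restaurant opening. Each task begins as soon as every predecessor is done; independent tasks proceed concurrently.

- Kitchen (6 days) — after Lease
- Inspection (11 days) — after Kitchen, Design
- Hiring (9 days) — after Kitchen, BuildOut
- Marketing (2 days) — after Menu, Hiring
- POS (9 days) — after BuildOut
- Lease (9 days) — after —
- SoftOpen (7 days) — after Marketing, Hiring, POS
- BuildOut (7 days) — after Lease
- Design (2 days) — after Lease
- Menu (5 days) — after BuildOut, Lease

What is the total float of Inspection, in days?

8

Lease→BuildOut→Hiring→Marketing→SoftOpen = 9+7+9+2+7 = 34 sets the makespan at 34 days.
Longest path through Inspection: 26 days (earliest finish 26, latest finish 34).
So Inspection can slip 34 − 26 = 8 days.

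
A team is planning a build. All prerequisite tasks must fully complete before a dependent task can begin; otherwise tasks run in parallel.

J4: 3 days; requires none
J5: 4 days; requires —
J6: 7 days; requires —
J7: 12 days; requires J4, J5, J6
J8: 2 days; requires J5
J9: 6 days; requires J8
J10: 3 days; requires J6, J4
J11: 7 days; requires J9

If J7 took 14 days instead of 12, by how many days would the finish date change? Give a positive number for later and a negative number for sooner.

Actual critical path: J6→J7 = 7+12 = 19 ⇒ 19 days.
Since J7 is critical, the +2 change carries straight to that chain (now 21 days).
That remains the longest chain; total 21 days.
Change in finish: 21 − 19 = +2 days.

2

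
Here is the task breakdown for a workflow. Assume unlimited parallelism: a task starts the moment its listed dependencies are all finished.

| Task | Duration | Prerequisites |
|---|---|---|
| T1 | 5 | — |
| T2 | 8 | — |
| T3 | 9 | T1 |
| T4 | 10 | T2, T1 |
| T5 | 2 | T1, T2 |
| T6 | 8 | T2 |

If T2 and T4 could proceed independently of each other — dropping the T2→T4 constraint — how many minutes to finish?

16

With the dependency in place, T2→T4 = 8+10 = 18 sets the finish at 18 minutes.
Without T2→T4, T4's earliest start moves from 8 to 5.
After: T2→T6 = 8+8 = 16 → 16 minutes.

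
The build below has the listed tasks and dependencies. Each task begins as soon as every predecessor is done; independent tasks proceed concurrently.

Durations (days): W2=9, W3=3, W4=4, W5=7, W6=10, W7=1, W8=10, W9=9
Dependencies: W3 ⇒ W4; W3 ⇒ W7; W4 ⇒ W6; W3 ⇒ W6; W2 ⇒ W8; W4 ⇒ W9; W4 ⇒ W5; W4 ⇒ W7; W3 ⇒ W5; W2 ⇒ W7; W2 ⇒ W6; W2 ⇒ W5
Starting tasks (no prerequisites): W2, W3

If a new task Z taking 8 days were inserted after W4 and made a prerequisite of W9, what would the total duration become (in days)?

24

Originally the schedule takes 19 days.
With Z inserted, W9 now waits for max(W4, Z).
New critical path: W3→W4→Z→W9 = 3+4+8+9 = 24 ⇒ 24 days.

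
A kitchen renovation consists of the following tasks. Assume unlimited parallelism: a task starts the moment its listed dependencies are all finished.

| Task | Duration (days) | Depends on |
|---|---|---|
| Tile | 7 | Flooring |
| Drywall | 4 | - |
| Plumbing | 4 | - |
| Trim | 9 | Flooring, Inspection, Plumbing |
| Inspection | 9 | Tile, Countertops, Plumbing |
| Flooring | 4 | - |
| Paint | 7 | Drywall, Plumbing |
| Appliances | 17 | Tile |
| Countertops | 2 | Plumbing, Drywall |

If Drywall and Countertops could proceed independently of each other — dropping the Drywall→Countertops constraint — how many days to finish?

With the dependency in place, Flooring→Tile→Inspection→Trim = 4+7+9+9 = 29 sets the finish at 29 days.
Dropping Drywall→Countertops doesn't change Countertops's earliest start (4); another predecessor still binds.
New critical path: Flooring→Tile→Inspection→Trim = 4+7+9+9 = 29 ⇒ 29 days.

29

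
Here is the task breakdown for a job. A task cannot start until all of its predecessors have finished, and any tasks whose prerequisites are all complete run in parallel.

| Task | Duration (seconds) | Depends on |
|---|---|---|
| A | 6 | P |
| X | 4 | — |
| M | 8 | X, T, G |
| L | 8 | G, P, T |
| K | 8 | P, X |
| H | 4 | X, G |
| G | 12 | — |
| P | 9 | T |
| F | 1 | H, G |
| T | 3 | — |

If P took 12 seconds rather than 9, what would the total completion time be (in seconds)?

The binding path is T→P→K = 3+9+8 = 20; finish at 20 seconds.
Since P is critical, the +3 change carries straight to that chain (now 23 seconds).
No other chain overtakes it, so the finish is 23 seconds.

23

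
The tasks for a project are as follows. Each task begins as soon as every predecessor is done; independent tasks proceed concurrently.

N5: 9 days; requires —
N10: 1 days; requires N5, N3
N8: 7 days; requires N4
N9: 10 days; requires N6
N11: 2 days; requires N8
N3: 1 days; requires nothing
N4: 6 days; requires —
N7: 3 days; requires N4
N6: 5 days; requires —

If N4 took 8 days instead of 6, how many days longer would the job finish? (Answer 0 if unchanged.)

As given, the longest chain is N4→N8→N11 = 6+7+2 = 15, so the finish is 15 days.
N4 lies on that path, so at 8 days the path becomes 17 days.
The critical path is still N4→N8→N11; finish is now 17 days.
Change in finish: 17 − 15 = +2 days.

2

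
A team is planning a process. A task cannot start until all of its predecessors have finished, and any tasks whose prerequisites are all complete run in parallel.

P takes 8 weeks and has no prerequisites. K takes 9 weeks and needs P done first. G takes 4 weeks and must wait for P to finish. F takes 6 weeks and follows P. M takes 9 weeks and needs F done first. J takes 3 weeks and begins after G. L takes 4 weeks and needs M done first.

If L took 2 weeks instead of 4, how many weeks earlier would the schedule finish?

Baseline: P→F→M→L = 8+6+9+4 = 27 → 27 weeks.
L lies on that path, so at 2 weeks the path becomes 25 weeks.
No other chain overtakes it, so the finish is 25 weeks.
Change in finish: 25 − 27 = -2 weeks.

2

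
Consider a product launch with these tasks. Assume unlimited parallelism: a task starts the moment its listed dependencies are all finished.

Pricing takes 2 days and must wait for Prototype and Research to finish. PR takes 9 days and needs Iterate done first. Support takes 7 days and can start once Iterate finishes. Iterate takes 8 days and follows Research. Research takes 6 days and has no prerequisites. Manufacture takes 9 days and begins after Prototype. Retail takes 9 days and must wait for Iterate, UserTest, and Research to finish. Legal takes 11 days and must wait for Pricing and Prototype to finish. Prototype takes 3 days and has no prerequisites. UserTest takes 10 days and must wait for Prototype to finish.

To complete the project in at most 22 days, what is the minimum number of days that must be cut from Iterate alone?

1

Current finish: 23 days; target: 22.
Iterate is on every critical path, so each day cut from Iterate cuts the finish by one (this holds down to a finish of 22).
Need 23 − 22 = 1 day off Iterate → Iterate becomes 7 days, finish becomes 22.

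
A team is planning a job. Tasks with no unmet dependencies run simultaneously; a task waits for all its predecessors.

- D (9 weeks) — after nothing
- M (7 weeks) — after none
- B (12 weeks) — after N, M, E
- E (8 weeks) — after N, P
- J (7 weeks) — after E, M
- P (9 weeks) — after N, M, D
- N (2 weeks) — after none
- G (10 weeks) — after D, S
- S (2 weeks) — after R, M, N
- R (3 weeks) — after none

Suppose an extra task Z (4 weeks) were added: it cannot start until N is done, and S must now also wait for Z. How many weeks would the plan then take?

Originally the plan takes 38 weeks.
With Z inserted, S now waits for max(R, M, N, Z).
New critical path: D→P→E→B = 9+9+8+12 = 38 ⇒ 38 weeks.

38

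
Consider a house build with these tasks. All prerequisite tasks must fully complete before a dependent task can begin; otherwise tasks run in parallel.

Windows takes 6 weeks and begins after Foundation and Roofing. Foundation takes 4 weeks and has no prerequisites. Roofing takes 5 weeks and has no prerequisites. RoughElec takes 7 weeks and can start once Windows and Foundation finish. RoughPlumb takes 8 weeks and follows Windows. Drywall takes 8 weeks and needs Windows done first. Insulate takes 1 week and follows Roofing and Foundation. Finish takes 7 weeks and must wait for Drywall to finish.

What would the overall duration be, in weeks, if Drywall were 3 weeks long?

Baseline: Roofing→Windows→Drywall→Finish = 5+6+8+7 = 26 → 26 weeks.
Since Drywall is critical, the -5 change carries straight to that chain (now 21 weeks).
No other chain overtakes it, so the finish is 21 weeks.

21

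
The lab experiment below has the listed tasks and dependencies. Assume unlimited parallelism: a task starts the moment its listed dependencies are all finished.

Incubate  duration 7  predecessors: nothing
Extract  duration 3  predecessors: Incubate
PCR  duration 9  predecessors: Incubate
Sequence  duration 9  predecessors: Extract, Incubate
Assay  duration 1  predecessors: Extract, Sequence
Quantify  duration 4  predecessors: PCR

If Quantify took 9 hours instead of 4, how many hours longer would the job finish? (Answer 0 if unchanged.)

As given, the longest chain is Incubate→PCR→Quantify = 7+9+4 = 20, so the finish is 20 hours.
Quantify lies on that path, so at 9 hours the path becomes 25 hours.
The critical path is still Incubate→PCR→Quantify; finish is now 25 hours.
Change in finish: 25 − 20 = +5 hours.

5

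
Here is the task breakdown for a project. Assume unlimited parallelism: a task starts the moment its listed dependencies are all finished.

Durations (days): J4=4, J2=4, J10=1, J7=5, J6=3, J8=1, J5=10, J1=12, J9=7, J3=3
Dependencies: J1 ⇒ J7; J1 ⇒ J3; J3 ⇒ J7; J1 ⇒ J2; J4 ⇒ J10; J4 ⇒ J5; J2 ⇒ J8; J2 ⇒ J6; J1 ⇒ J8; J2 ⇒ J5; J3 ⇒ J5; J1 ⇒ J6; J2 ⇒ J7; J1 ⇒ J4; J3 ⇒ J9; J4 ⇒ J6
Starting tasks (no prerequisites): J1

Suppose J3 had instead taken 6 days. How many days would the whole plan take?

As given, the longest chain is J1→J2→J5 = 12+4+10 = 26, so the finish is 26 days.
J3 is off the critical path — its longest chain is 25 days, giving 1 of slack.
Now J1→J3→J5 = 12+6+10 = 28 is longest, so the finish becomes 28 days.

28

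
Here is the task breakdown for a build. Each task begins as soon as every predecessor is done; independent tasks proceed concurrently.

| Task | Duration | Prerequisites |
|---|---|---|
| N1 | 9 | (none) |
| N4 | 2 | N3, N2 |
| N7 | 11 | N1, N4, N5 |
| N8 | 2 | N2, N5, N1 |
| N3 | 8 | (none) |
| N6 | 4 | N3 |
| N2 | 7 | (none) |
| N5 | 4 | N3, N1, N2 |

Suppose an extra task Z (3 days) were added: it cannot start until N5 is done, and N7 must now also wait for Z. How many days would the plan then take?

27

Originally the plan takes 24 days.
With Z inserted, N7 now waits for max(N1, N4, N5, Z).
New critical path: N1→N5→Z→N7 = 9+4+3+11 = 27 ⇒ 27 days.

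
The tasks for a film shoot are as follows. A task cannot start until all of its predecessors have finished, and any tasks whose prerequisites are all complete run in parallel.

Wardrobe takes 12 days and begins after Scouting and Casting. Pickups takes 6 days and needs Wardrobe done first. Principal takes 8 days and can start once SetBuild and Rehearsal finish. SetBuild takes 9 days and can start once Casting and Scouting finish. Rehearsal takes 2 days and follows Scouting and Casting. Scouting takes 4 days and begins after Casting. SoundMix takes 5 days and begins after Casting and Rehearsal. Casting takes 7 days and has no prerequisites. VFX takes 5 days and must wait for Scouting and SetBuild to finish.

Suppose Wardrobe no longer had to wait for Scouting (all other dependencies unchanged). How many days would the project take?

28

Original critical path: Casting→Scouting→Wardrobe→Pickups = 7+4+12+6 = 29 ⇒ 29 days.
Without Scouting→Wardrobe, Wardrobe's earliest start moves from 11 to 7.
New critical path: Casting→Scouting→SetBuild→Principal = 7+4+9+8 = 28 ⇒ 28 days.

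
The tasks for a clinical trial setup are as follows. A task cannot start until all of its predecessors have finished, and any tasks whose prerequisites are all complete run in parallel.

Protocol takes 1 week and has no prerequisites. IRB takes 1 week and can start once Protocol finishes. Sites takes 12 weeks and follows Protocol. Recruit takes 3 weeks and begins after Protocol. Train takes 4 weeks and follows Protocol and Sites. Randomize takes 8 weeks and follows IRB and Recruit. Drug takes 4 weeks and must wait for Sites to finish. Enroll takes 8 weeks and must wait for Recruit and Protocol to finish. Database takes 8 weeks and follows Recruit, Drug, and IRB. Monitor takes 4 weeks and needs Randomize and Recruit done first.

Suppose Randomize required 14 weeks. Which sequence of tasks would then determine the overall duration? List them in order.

Protocol, Sites, Drug, Database

As given, the longest chain is Protocol→Sites→Drug→Database = 1+12+4+8 = 25, so the finish is 25 weeks.
The longest path through Randomize is only 16 weeks, so Randomize has float 9.
That remains the longest chain; total 25 weeks.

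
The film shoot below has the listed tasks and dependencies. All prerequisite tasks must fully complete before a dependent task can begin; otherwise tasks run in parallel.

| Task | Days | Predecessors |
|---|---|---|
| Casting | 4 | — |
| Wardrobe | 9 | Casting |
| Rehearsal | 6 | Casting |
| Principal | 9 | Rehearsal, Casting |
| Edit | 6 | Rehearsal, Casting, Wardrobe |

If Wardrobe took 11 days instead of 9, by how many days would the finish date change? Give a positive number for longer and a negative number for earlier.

2

Actual critical path: Casting→Wardrobe→Edit = 4+9+6 = 19 ⇒ 19 days.
Since Wardrobe is critical, the +2 change carries straight to that chain (now 21 days).
No other chain overtakes it, so the finish is 21 days.
Change in finish: 21 − 19 = +2 days.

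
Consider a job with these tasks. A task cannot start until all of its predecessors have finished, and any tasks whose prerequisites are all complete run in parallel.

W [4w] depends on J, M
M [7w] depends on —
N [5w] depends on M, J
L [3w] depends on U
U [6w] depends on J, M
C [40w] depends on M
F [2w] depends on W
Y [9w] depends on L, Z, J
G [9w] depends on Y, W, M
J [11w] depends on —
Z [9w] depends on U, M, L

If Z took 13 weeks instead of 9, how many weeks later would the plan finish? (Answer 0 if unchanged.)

Baseline: J→U→L→Z→Y→G = 11+6+3+9+9+9 = 47 → 47 weeks.
Since Z is critical, the +4 change carries straight to that chain (now 51 weeks).
No other chain overtakes it, so the finish is 51 weeks.
Change in finish: 51 − 47 = +4 weeks.

4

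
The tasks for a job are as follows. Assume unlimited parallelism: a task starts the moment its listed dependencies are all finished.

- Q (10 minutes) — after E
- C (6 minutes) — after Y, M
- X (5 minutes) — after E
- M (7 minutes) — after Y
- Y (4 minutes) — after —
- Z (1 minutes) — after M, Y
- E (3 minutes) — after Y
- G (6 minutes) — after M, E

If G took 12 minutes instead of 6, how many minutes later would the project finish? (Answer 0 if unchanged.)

6

Baseline: Y→M→G = 4+7+6 = 17 → 17 minutes.
G lies on that path, so at 12 minutes the path becomes 23 minutes.
The critical path is still Y→M→G; finish is now 23 minutes.
Change in finish: 23 − 17 = +6 minutes.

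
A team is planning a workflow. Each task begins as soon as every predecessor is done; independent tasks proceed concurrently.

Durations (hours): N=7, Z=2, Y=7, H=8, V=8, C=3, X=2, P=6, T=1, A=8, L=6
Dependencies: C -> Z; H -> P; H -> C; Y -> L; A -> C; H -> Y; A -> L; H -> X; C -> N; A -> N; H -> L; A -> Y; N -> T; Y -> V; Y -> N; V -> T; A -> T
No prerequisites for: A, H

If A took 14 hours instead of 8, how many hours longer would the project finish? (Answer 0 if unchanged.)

As given, the longest chain is A→Y→V→T = 8+7+8+1 = 24, so the finish is 24 hours.
Since A is critical, the +6 change carries straight to that chain (now 30 hours).
That remains the longest chain; total 30 hours.
Change in finish: 30 − 24 = +6 hours.

6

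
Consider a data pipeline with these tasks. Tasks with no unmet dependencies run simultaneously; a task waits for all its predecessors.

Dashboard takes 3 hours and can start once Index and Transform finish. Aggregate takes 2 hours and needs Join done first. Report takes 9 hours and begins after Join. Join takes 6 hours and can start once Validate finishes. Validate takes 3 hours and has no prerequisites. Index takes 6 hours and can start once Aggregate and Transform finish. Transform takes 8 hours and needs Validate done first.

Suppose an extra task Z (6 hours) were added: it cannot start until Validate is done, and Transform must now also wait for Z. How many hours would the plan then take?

26

Originally the plan takes 20 hours.
With Z inserted, Transform now waits for max(Validate, Z).
New critical path: Validate→Z→Transform→Index→Dashboard = 3+6+8+6+3 = 26 ⇒ 26 hours.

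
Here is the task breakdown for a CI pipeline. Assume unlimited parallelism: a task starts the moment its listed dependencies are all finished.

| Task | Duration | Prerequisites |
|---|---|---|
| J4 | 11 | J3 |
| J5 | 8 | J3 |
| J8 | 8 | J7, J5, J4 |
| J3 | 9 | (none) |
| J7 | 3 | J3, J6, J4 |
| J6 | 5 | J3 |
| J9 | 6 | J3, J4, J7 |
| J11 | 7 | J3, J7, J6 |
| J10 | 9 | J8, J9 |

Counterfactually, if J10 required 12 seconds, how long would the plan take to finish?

43

Baseline: J3→J4→J7→J8→J10 = 9+11+3+8+9 = 40 → 40 seconds.
J10 is on the critical path; changing it to 12 makes that path 43 seconds.
That remains the longest chain; total 43 seconds.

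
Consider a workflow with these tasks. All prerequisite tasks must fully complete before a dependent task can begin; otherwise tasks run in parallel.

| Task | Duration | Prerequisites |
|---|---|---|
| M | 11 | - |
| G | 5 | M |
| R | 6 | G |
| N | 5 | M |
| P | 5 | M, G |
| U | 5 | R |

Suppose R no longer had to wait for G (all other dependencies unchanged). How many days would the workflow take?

With the dependency in place, M→G→R→U = 11+5+6+5 = 27 sets the finish at 27 days.
Without G→R, R's earliest start moves from 16 to 0.
After: M→G→P = 11+5+5 = 21 → 21 days.

21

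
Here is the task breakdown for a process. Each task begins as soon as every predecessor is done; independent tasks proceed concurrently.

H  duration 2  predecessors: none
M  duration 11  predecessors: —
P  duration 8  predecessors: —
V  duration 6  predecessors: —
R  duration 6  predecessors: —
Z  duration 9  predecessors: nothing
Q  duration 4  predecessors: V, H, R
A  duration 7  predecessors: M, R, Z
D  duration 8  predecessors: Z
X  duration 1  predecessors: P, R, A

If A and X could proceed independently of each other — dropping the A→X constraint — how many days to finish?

18

With the dependency in place, M→A→X = 11+7+1 = 19 sets the finish at 19 days.
Without A→X, X's earliest start moves from 18 to 8.
The longest chain is now M→A = 11+7 = 18, so the process takes 18 days.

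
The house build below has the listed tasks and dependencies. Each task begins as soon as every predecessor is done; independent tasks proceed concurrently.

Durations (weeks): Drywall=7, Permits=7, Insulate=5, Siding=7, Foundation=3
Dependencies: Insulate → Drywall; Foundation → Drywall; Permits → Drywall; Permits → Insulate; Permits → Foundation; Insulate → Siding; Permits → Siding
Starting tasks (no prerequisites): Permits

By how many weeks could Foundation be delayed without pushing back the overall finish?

Permits→Insulate→Drywall = 7+5+7 = 19 sets the makespan at 19 weeks.
Foundation finishes as early as 10 and must finish by 12.
So Foundation can slip 12 − 10 = 2 weeks.

2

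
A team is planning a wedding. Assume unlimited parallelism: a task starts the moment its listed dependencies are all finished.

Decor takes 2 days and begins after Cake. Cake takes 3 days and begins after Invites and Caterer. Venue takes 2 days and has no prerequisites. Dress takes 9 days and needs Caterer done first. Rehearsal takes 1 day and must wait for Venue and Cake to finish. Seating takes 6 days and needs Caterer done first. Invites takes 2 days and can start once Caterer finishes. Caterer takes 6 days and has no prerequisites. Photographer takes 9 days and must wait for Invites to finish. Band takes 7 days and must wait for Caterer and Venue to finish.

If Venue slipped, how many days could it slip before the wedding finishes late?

8

Critical path: Caterer→Invites→Photographer = 6+2+9 = 17, so the finish is 17 days.
Venue finishes as early as 2 and must finish by 10.
Float = 17 − 9 = 8.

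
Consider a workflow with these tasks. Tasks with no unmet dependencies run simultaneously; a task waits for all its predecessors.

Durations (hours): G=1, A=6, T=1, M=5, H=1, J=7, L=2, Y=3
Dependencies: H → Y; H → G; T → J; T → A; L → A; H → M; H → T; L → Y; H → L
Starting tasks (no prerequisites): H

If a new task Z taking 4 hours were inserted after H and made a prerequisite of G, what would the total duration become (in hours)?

Originally the workflow takes 9 hours.
With Z inserted, G now waits for max(H, Z).
New critical path: H→T→J = 1+1+7 = 9 ⇒ 9 hours.

9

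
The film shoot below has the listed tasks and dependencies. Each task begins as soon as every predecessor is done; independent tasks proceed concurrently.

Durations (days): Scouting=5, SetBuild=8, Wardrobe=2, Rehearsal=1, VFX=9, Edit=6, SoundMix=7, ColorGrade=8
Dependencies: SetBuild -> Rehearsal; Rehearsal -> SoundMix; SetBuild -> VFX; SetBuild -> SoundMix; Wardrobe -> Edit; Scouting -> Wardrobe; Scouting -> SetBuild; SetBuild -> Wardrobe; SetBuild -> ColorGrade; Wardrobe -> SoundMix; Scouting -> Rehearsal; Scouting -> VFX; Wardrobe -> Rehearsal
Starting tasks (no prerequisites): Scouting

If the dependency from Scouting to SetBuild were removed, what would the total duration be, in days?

Original critical path: Scouting→SetBuild→Wardrobe→Rehearsal→SoundMix = 5+8+2+1+7 = 23 ⇒ 23 days.
Without Scouting→SetBuild, SetBuild's earliest start moves from 5 to 0.
After: SetBuild→Wardrobe→Rehearsal→SoundMix = 8+2+1+7 = 18 → 18 days.

18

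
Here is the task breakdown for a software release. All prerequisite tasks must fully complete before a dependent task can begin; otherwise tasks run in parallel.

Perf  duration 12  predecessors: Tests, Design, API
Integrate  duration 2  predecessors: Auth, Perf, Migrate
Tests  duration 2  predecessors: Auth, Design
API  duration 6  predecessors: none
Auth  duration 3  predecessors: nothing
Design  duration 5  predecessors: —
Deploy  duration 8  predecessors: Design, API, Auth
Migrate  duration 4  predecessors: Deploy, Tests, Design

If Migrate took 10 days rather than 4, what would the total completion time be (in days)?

Critical path before the change: Design→Tests→Perf→Integrate = 5+2+12+2 = 21 giving 21 days.
The longest path through Migrate is only 20 days, so Migrate has float 1.
The binding chain switches to API→Deploy→Migrate→Integrate = 6+8+10+2 = 26; finish 26 days.

26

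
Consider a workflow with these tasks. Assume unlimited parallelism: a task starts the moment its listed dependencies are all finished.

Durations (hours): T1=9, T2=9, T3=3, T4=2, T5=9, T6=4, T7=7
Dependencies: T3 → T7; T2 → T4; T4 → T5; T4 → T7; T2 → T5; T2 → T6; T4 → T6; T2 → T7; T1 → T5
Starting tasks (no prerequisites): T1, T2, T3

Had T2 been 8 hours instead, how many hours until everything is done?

Critical path before the change: T2→T4→T5 = 9+2+9 = 20 giving 20 hours.
Since T2 is critical, the -1 change carries straight to that chain (now 19 hours).
No other chain overtakes it, so the finish is 19 hours.

19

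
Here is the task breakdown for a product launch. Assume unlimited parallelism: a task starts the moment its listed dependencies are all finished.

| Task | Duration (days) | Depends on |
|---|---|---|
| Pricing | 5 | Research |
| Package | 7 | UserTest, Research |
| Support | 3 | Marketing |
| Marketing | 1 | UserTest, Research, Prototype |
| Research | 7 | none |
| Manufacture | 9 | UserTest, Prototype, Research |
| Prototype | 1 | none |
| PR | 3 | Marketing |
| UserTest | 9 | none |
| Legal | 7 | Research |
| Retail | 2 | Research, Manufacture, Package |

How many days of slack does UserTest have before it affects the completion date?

UserTest→Manufacture→Retail = 9+9+2 = 20 sets the makespan at 20 days.
Longest path through UserTest: 20 days (earliest finish 9, latest finish 9).
Slack of UserTest = 0 − 0 = 0 days.

0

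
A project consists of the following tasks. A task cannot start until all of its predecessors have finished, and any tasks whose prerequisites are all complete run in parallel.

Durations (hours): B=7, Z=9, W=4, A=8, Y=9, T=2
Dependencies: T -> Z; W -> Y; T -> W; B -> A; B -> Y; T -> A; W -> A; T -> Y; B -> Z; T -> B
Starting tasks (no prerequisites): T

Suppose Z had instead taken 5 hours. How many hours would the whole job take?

The binding path is T→B→Z = 2+7+9 = 18; finish at 18 hours.
Z lies on that path, so at 5 hours the path becomes 14 hours.
The binding chain switches to T→B→Y = 2+7+9 = 18; finish 18 hours.

18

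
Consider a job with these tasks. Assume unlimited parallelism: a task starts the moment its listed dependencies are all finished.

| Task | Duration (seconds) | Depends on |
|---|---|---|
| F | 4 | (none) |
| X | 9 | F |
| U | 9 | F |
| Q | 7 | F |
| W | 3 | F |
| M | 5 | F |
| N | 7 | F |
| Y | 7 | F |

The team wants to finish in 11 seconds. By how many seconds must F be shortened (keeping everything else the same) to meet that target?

2

Current finish: 13 seconds; target: 11.
F is on every critical path, so each second cut from F cuts the finish by one (this holds down to a finish of 10).
Need 13 − 11 = 2 seconds off F → F becomes 2 seconds, finish becomes 11.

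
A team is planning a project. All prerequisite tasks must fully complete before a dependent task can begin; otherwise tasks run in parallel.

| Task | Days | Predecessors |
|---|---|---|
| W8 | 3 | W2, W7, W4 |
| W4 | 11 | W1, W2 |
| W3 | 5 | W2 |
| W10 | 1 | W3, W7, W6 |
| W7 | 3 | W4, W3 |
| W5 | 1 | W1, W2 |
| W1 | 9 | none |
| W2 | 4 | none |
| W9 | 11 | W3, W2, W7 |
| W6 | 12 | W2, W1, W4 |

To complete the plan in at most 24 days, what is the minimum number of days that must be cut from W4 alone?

Current finish: 34 days; target: 24.
W4 is on every critical path, so each day cut from W4 cuts the finish by one (this holds down to a finish of 24).
Need 34 − 24 = 10 days off W4 → W4 becomes 1 day, finish becomes 24.

10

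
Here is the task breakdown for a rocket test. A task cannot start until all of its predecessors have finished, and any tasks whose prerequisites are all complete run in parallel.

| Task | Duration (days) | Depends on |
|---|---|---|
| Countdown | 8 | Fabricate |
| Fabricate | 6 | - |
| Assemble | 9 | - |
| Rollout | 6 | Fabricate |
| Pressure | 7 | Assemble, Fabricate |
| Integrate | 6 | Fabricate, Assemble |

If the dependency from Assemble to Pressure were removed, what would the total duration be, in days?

Original critical path: Assemble→Pressure = 9+7 = 16 ⇒ 16 days.
Without Assemble→Pressure, Pressure's earliest start moves from 9 to 6.
After: Assemble→Integrate = 9+6 = 15 → 15 days.

15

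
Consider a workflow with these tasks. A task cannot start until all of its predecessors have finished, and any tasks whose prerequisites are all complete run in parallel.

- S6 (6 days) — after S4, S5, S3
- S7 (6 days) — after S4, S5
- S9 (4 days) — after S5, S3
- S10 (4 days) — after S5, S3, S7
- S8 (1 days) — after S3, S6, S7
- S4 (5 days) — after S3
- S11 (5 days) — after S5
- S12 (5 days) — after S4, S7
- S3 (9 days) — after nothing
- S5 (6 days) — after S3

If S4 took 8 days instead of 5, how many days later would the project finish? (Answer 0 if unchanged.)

Actual critical path: S3→S5→S7→S12 = 9+6+6+5 = 26 ⇒ 26 days.
The longest path through S4 is only 25 days, so S4 has float 1.
New critical path: S3→S4→S7→S12 = 9+8+6+5 = 28 ⇒ 28 days.
Change in finish: 28 − 26 = +2 days.

2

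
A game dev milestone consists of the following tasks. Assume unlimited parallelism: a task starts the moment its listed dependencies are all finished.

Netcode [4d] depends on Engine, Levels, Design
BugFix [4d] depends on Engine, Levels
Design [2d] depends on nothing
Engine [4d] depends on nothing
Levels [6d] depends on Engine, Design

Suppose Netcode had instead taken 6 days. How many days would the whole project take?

As given, the longest chain is Engine→Levels→Netcode = 4+6+4 = 14, so the finish is 14 days.
Netcode lies on that path, so at 6 days the path becomes 16 days.
The critical path is still Engine→Levels→Netcode; finish is now 16 days.

16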